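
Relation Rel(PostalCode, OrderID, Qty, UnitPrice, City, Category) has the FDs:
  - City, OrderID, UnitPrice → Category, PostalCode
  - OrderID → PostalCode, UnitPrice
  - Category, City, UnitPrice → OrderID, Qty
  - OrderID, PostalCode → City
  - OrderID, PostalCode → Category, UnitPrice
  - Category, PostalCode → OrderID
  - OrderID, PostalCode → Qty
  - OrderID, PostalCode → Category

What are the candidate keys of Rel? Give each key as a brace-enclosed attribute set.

{Category, City, UnitPrice}, {Category, PostalCode}, {OrderID}

Closure of {OrderID} is {Category, City, OrderID, PostalCode, Qty, UnitPrice}, the whole schema; {OrderID} is a candidate key.
Closure of {Category, PostalCode} is {Category, City, OrderID, PostalCode, Qty, UnitPrice}, the whole schema; {Category, PostalCode} is a candidate key.
Closure of {Category, City, UnitPrice} is {Category, City, OrderID, PostalCode, Qty, UnitPrice}, the whole schema; {Category, City, UnitPrice} is a candidate key.
These are minimal and exhaustive — every other superkey contains one of them.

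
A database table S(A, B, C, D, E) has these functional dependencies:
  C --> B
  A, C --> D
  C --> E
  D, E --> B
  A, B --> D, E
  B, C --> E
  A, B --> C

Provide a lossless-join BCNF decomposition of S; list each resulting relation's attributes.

{A, C, D}; {B, C, E}

Candidate keys of the original relation: {A, B}, {A, C}, {A, D, E}.
In {A, B, C, D, E}, {C} is not a superkey ({C}⁺ restricted to this set is {B, C, E}), so split on C --> B, E into {B, C, E} and {A, C, D}.
{B, C, E} is in BCNF.
{A, C, D} is in BCNF.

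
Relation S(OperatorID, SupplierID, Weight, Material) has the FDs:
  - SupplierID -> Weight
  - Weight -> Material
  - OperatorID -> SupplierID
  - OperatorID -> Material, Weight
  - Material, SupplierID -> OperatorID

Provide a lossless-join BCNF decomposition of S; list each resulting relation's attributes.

{Material, Weight}; {OperatorID, SupplierID, Weight}

Candidate keys of the original relation: {OperatorID}, {SupplierID}.
Within {Material, OperatorID, SupplierID, Weight}: {Weight}⁺ ∩ {Material, OperatorID, SupplierID, Weight} = {Material, Weight}, not the whole set, so Weight -> Material violates BCNF; decompose into {Material, Weight} and {OperatorID, SupplierID, Weight}.
{Material, Weight} has no BCNF violation.
{OperatorID, SupplierID, Weight} has no BCNF violation.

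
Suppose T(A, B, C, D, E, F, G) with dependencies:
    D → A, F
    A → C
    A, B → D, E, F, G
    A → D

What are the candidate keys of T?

{B} never appears on the right of any FD, so every key must include it.
{A, B} is a candidate key since {A, B}⁺ = {A, B, C, D, E, F, G} covers every attribute.
{B, D} is a candidate key since {B, D}⁺ = {A, B, C, D, E, F, G} covers every attribute.
No proper subset of any of these is a key, and no other minimal superkey exists.

{A, B}, {B, D}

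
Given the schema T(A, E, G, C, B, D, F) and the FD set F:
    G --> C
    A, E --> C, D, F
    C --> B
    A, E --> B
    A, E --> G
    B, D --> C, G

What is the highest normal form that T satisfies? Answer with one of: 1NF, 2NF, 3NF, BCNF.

2NF

Candidate key: {A, E}. Prime attributes: {A, E}.
G --> C: {G}⁺ = {B, C, G}, which is not all of the attributes, so the left side is not a superkey — BCNF is violated.
G --> C determines the non-prime attribute {C} from a non-superkey — 3NF is violated.
No non-prime attribute depends on a proper subset of any candidate key, so 2NF holds.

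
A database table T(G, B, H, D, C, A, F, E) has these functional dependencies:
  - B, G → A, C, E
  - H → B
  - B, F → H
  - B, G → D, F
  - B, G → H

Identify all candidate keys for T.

{B, G}, {G, H}

{G} never appears on the right of any FD, so every key must include it.
{B, G}⁺ = {A, B, C, D, E, F, G, H} — all of the relation — so {B, G} is a candidate key.
{G, H}⁺ = {A, B, C, D, E, F, G, H} — all of the relation — so {G, H} is a candidate key.
No proper subset of any of these is a key, and no other minimal superkey exists.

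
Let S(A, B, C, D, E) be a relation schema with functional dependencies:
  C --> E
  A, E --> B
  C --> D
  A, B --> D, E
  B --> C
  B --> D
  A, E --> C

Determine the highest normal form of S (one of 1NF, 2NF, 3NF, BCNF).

Candidate keys: {A, B}, {A, C}, {A, E}. Prime attributes: {A, B, C, E}.
C --> E: {C}⁺ = {C, D, E}, which is not all of the attributes, so the left side is not a superkey — BCNF is violated.
Because {D} is non-prime and the left side of C --> D is not a superkey, the relation is not in 3NF.
The proper key subset {B} of {A, B} determines non-prime {D}, so the relation is not even in 2NF.

1NF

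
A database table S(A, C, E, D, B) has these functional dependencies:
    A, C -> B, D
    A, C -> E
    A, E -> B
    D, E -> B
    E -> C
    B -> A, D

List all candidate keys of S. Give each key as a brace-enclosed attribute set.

Closure of {A, C} is {A, B, C, D, E}, the whole schema; {A, C} is a candidate key.
Closure of {A, E} is {A, B, C, D, E}, the whole schema; {A, E} is a candidate key.
Closure of {B, C} is {A, B, C, D, E}, the whole schema; {B, C} is a candidate key.
Closure of {B, E} is {A, B, C, D, E}, the whole schema; {B, E} is a candidate key.
Closure of {D, E} is {A, B, C, D, E}, the whole schema; {D, E} is a candidate key.
No proper subset of any of these is a key, and no other minimal superkey exists.

{A, C}, {A, E}, {B, C}, {B, E}, {D, E}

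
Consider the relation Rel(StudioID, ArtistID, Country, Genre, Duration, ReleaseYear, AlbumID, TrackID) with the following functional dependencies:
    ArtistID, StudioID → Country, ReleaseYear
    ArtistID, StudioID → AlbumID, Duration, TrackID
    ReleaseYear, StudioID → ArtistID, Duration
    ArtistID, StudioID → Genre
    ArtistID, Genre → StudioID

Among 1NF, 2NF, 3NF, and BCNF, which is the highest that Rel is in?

Candidate keys: {ArtistID, Genre}, {ArtistID, StudioID}, {ReleaseYear, StudioID}. Prime attributes: {ArtistID, Genre, ReleaseYear, StudioID}.
Each dependency's left side is a superkey — BCNF holds.

BCNF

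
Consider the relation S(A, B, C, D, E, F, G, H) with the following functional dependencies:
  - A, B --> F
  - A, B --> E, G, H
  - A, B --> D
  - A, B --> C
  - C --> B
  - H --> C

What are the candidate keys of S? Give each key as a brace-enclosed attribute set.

No FD produces {A}, so it must be in every candidate key.
{A, B} is a candidate key since {A, B}⁺ = {A, B, C, D, E, F, G, H} covers every attribute.
{A, C} is a candidate key since {A, C}⁺ = {A, B, C, D, E, F, G, H} covers every attribute.
{A, H} is a candidate key since {A, H}⁺ = {A, B, C, D, E, F, G, H} covers every attribute.
These are minimal and exhaustive — every other superkey contains one of them.

{A, B}, {A, C}, {A, H}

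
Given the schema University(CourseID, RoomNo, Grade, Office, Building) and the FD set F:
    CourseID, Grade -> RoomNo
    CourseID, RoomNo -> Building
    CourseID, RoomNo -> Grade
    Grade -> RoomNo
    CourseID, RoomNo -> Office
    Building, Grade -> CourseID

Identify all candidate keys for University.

{Building, Grade}, {CourseID, Grade}, {CourseID, RoomNo}

{Building, Grade}⁺ = {Building, CourseID, Grade, Office, RoomNo}, which is every attribute, so {Building, Grade} is a candidate key.
{CourseID, Grade}⁺ = {Building, CourseID, Grade, Office, RoomNo}, which is every attribute, so {CourseID, Grade} is a candidate key.
{CourseID, RoomNo}⁺ = {Building, CourseID, Grade, Office, RoomNo}, which is every attribute, so {CourseID, RoomNo} is a candidate key.
Any other superkey properly contains one of these, so there are no further candidate keys.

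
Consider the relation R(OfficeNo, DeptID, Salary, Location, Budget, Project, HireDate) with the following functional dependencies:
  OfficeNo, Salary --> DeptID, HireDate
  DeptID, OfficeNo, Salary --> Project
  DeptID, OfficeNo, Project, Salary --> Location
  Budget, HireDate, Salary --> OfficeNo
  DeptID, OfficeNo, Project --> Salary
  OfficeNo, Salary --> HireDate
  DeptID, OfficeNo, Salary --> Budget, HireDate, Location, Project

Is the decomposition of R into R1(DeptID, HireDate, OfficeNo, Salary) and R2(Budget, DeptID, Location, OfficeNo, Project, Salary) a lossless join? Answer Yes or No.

Yes

Common attributes: {DeptID, OfficeNo, Salary}; their closure is {Budget, DeptID, HireDate, Location, OfficeNo, Project, Salary}.
Since R1 ⊆ {Budget, DeptID, HireDate, Location, OfficeNo, Project, Salary}, the intersection is a superkey of R1; the decomposition is lossless.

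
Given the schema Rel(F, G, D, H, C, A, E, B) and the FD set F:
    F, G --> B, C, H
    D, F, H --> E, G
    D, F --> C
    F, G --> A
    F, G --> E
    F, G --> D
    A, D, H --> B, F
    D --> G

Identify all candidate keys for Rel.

{A, D, H}, {D, F}, {F, G}

{D, F}⁺ = {A, B, C, D, E, F, G, H} — all of the relation — so {D, F} is a candidate key.
{F, G}⁺ = {A, B, C, D, E, F, G, H} — all of the relation — so {F, G} is a candidate key.
{A, D, H}⁺ = {A, B, C, D, E, F, G, H} — all of the relation — so {A, D, H} is a candidate key.
These are minimal and exhaustive — every other superkey contains one of them.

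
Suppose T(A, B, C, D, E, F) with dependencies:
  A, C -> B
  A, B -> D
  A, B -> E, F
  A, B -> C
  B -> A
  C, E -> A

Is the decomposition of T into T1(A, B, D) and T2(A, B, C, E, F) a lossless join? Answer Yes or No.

The shared attributes are {A, B} and {A, B}⁺ = {A, B, C, D, E, F}.
T1 is contained in that closure, so T1 ∩ T2 -> T1 holds and the join is lossless.

Yes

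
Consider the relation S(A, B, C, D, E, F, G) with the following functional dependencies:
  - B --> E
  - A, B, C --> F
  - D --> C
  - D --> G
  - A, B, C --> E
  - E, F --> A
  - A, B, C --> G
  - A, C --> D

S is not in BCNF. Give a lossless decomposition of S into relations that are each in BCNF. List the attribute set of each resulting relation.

{A, B, F}; {B, D, F}; {B, E}; {C, D, G}

Candidate keys of the original relation: {A, B, C}, {A, B, D}, {B, C, F}, {B, D, F}.
In {A, B, C, D, E, F, G}, {B} is not a superkey ({B}⁺ restricted to this set is {B, E}), so split on B --> E into {B, E} and {A, B, C, D, F, G}.
{B, E} has no BCNF violation.
In {A, B, C, D, F, G}, {D} is not a superkey ({D}⁺ restricted to this set is {C, D, G}), so split on D --> C, G into {C, D, G} and {A, B, D, F}.
{C, D, G} has no BCNF violation.
In {A, B, D, F}, {B, F} is not a superkey ({B, F}⁺ restricted to this set is {A, B, F}), so split on B, F --> A into {A, B, F} and {B, D, F}.
{A, B, F} has no BCNF violation.
{B, D, F} has no BCNF violation.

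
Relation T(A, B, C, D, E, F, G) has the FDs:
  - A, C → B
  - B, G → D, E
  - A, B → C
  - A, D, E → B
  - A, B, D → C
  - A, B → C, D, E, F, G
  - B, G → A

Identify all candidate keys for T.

{A, B}, {A, C}, {A, D, E}, {B, G}

{A, B} is a candidate key since {A, B}⁺ = {A, B, C, D, E, F, G} covers every attribute.
{A, C} is a candidate key since {A, C}⁺ = {A, B, C, D, E, F, G} covers every attribute.
{B, G} is a candidate key since {B, G}⁺ = {A, B, C, D, E, F, G} covers every attribute.
{A, D, E} is a candidate key since {A, D, E}⁺ = {A, B, C, D, E, F, G} covers every attribute.
These are minimal and exhaustive — every other superkey contains one of them.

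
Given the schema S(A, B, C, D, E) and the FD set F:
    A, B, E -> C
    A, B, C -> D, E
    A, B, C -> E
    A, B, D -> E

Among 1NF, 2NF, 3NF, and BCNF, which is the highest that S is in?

Candidate keys: {A, B, C}, {A, B, D}, {A, B, E}. Prime attributes: {A, B, C, D, E}.
The left-hand side of every FD is a superkey, so BCNF is satisfied.

BCNF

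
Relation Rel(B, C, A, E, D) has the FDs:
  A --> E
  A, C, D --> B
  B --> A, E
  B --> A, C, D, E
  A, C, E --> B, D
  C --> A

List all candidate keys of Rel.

{B}, {C}

{B}⁺ = {A, B, C, D, E}, which is every attribute, so {B} is a candidate key.
{C}⁺ = {A, B, C, D, E}, which is every attribute, so {C} is a candidate key.
No proper subset of any of these is a key, and no other minimal superkey exists.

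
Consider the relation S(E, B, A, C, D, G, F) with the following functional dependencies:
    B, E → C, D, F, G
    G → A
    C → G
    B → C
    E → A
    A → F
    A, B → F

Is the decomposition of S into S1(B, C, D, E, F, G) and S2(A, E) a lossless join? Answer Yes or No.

Yes

S1 ∩ S2 = {E}; its closure under F is {A, E, F}.
This includes all of S2, so the common attributes are a superkey of S2 — the join is lossless.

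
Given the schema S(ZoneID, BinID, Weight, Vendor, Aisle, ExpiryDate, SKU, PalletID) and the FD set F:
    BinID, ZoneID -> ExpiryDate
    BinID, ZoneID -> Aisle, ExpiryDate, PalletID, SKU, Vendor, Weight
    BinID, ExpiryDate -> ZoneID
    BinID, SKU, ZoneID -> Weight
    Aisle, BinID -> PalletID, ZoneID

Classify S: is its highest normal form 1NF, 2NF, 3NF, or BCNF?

Candidate keys: {Aisle, BinID}, {BinID, ExpiryDate}, {BinID, ZoneID}. Prime attributes: {Aisle, BinID, ExpiryDate, ZoneID}.
Each dependency's left side is a superkey — BCNF holds.

BCNF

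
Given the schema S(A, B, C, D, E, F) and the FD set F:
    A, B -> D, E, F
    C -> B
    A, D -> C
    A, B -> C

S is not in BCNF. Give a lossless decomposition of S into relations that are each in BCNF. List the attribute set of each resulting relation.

Candidate keys of the original relation: {A, B}, {A, C}, {A, D}.
{A, B, C, D, E, F}: {C} determines {B, C} here but is not a superkey — split on C -> B, giving {B, C} and {A, C, D, E, F}.
{B, C}: every determinant is a superkey — BCNF.
{A, C, D, E, F}: every determinant is a superkey — BCNF.

{A, C, D, E, F}; {B, C}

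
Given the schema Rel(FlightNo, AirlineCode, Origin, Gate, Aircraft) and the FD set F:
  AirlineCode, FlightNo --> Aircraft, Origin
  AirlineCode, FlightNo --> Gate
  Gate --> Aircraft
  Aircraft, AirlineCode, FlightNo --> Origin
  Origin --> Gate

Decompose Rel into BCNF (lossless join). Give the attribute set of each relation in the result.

{Aircraft, Gate}; {AirlineCode, FlightNo, Origin}; {Gate, Origin}

Candidate key of the original relation: {AirlineCode, FlightNo}.
Within {Aircraft, AirlineCode, FlightNo, Gate, Origin}: {Gate}⁺ ∩ {Aircraft, AirlineCode, FlightNo, Gate, Origin} = {Aircraft, Gate}, not the whole set, so Gate --> Aircraft violates BCNF; decompose into {Aircraft, Gate} and {AirlineCode, FlightNo, Gate, Origin}.
{Aircraft, Gate} has no BCNF violation.
Within {AirlineCode, FlightNo, Gate, Origin}: {Origin}⁺ ∩ {AirlineCode, FlightNo, Gate, Origin} = {Gate, Origin}, not the whole set, so Origin --> Gate violates BCNF; decompose into {Gate, Origin} and {AirlineCode, FlightNo, Origin}.
{Gate, Origin} has no BCNF violation.
{AirlineCode, FlightNo, Origin} has no BCNF violation.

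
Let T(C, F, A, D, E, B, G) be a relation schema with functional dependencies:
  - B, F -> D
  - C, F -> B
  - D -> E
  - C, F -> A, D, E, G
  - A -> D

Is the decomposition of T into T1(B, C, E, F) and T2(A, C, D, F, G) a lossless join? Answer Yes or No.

Yes

T1 ∩ T2 = {C, F}; its closure under F is {A, B, C, D, E, F, G}.
This includes all of T1, so the common attributes are a superkey of T1 — the join is lossless.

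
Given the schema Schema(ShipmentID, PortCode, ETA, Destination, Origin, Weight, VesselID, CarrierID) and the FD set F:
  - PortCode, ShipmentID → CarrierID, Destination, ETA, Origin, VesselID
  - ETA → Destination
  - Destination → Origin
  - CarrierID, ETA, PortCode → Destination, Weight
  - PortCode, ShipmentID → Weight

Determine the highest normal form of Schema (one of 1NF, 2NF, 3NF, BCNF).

2NF

Candidate key: {PortCode, ShipmentID}. Prime attributes: {PortCode, ShipmentID}.
ETA → Destination: {ETA}⁺ = {Destination, ETA, Origin}, which is not all of the attributes, so the left side is not a superkey — BCNF is violated.
ETA → Destination determines the non-prime attribute {Destination} from a non-superkey — 3NF is violated.
Checking every proper subset of each key, none determines a non-prime attribute — 2NF is satisfied.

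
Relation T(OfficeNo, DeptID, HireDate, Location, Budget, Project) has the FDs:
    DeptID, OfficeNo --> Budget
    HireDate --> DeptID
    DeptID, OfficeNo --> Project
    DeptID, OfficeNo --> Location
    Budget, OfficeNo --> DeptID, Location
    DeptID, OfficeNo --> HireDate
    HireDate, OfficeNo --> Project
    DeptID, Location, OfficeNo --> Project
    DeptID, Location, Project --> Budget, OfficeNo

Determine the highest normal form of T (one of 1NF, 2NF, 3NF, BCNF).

Candidate keys: {Budget, OfficeNo}, {DeptID, Location, Project}, {DeptID, OfficeNo}, {HireDate, Location, Project}, {HireDate, OfficeNo}. Prime attributes: {Budget, DeptID, HireDate, Location, OfficeNo, Project}.
HireDate --> DeptID: {HireDate}⁺ = {DeptID, HireDate}, which is not all of the attributes, so the left side is not a superkey — BCNF is violated.
But every attribute on its right side ({DeptID}) is prime, and the same holds for every other non-superkey FD, so 3NF still holds.

3NF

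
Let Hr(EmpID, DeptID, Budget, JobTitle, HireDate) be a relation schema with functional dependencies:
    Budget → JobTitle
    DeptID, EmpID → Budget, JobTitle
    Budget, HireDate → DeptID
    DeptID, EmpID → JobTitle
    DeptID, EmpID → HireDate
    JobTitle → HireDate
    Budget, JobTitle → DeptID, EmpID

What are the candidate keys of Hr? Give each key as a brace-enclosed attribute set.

{Budget} is a candidate key since {Budget}⁺ = {Budget, DeptID, EmpID, HireDate, JobTitle} covers every attribute.
{DeptID, EmpID} is a candidate key since {DeptID, EmpID}⁺ = {Budget, DeptID, EmpID, HireDate, JobTitle} covers every attribute.
These are minimal and exhaustive — every other superkey contains one of them.

{Budget}, {DeptID, EmpID}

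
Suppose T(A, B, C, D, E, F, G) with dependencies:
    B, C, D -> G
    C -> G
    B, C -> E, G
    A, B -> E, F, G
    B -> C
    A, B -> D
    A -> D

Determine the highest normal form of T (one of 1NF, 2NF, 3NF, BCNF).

Candidate key: {A, B}. Prime attributes: {A, B}.
B, C, D -> G: {B, C, D}⁺ = {B, C, D, E, G}, which is not all of the attributes, so the left side is not a superkey — BCNF is violated.
B, C, D -> G determines the non-prime attribute {G} from a non-superkey — 3NF is violated.
Since {A} ⊂ {A, B} and {A}⁺ ⊇ {D} with {D} non-prime, there is a partial dependency; 2NF fails.

1NF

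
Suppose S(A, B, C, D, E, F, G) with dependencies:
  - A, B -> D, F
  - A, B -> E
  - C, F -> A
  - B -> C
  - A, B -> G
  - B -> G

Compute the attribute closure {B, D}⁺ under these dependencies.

{B, C, D, G}

Start with {B, D}.
B -> C applies; add {C} → now {B, C, D}.
B -> G applies; add {G} → now {B, C, D, G}.
No further FD applies.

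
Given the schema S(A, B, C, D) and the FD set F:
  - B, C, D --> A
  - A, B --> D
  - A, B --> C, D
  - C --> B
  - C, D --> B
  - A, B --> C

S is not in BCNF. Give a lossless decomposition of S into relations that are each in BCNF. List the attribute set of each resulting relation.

{A, C, D}; {B, C}

Candidate keys of the original relation: {A, B}, {A, C}, {C, D}.
In {A, B, C, D}, {C} is not a superkey ({C}⁺ restricted to this set is {B, C}), so split on C --> B into {B, C} and {A, C, D}.
{B, C}: every determinant is a superkey — BCNF.
{A, C, D}: every determinant is a superkey — BCNF.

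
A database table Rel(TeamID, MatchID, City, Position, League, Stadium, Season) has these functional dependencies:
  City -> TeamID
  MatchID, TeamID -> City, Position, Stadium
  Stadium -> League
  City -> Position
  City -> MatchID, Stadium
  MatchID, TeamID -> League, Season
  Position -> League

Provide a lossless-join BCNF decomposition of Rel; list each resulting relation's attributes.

{City, MatchID, Position, Season, Stadium, TeamID}; {League, Stadium}

Candidate keys of the original relation: {City}, {MatchID, TeamID}.
Within {City, League, MatchID, Position, Season, Stadium, TeamID}: {Stadium}⁺ ∩ {City, League, MatchID, Position, Season, Stadium, TeamID} = {League, Stadium}, not the whole set, so Stadium -> League violates BCNF; decompose into {League, Stadium} and {City, MatchID, Position, Season, Stadium, TeamID}.
{League, Stadium} is in BCNF.
{City, MatchID, Position, Season, Stadium, TeamID} is in BCNF.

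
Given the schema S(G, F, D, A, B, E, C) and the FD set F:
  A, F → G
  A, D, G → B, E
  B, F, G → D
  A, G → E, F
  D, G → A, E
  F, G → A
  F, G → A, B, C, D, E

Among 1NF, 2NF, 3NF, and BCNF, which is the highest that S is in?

BCNF

Candidate keys: {A, F}, {A, G}, {D, G}, {F, G}. Prime attributes: {A, D, F, G}.
Each dependency's left side is a superkey — BCNF holds.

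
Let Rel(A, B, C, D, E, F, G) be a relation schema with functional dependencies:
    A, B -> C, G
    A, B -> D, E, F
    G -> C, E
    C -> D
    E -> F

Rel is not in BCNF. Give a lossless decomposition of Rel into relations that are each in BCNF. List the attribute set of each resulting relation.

Candidate key of the original relation: {A, B}.
{A, B, C, D, E, F, G}: {G} determines {C, D, E, F, G} here but is not a superkey — split on G -> C, D, E, F, giving {C, D, E, F, G} and {A, B, G}.
{C, D, E, F, G}: {C} determines {C, D} here but is not a superkey — split on C -> D, giving {C, D} and {C, E, F, G}.
{C, D}: every determinant is a superkey — BCNF.
{C, E, F, G}: {E} determines {E, F} here but is not a superkey — split on E -> F, giving {E, F} and {C, E, G}.
{E, F}: every determinant is a superkey — BCNF.
{C, E, G}: every determinant is a superkey — BCNF.
{A, B, G}: every determinant is a superkey — BCNF.

{A, B, G}; {C, D}; {C, E, G}; {E, F}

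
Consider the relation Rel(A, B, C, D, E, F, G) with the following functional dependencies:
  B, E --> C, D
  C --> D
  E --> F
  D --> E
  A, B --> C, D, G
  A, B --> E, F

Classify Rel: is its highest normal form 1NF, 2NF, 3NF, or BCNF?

2NF

Candidate key: {A, B}. Prime attributes: {A, B}.
B, E --> C, D breaks BCNF: {B, E}⁺ = {B, C, D, E, F}, so {B, E} is not a superkey.
Because {C, D} are non-prime and the left side of B, E --> C, D is not a superkey, the relation is not in 3NF.
Checking every proper subset of each key, none determines a non-prime attribute — 2NF is satisfied.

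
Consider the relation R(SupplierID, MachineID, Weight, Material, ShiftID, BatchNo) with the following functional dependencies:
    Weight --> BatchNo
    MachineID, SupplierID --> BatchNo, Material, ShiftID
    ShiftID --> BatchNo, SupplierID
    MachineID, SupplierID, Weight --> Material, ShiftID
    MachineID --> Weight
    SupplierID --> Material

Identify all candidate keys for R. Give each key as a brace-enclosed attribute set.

{MachineID, ShiftID}, {MachineID, SupplierID}

No FD produces {MachineID}, so it must be in every candidate key.
{MachineID, ShiftID}⁺ = {BatchNo, MachineID, Material, ShiftID, SupplierID, Weight}, which is every attribute, so {MachineID, ShiftID} is a candidate key.
{MachineID, SupplierID}⁺ = {BatchNo, MachineID, Material, ShiftID, SupplierID, Weight}, which is every attribute, so {MachineID, SupplierID} is a candidate key.
No proper subset of any of these is a key, and no other minimal superkey exists.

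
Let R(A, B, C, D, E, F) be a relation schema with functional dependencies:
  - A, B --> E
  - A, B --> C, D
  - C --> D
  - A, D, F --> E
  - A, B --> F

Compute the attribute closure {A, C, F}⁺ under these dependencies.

Start with {A, C, F}.
C --> D applies; add {D} → now {A, C, D, F}.
A, D, F --> E applies; add {E} → now {A, C, D, E, F}.
No further FD applies.

{A, C, D, E, F}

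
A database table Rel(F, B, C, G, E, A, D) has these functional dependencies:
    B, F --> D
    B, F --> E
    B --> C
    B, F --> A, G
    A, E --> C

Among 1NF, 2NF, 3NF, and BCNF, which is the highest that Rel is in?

1NF

Candidate key: {B, F}. Prime attributes: {B, F}.
B --> C breaks BCNF: {B}⁺ = {B, C}, so {B} is not a superkey.
B --> C has non-prime {C} on the right and a non-superkey on the left, so 3NF fails.
{B} is a proper subset of the key {B, F}, and {B}⁺ contains the non-prime attribute {C} — a partial dependency, so 2NF is violated.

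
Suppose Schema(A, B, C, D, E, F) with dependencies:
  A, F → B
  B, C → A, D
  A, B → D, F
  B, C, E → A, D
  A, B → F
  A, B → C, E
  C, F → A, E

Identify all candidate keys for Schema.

{A, B}, {A, F}, {B, C}, {C, F}

{A, B}⁺ = {A, B, C, D, E, F} — all of the relation — so {A, B} is a candidate key.
{A, F}⁺ = {A, B, C, D, E, F} — all of the relation — so {A, F} is a candidate key.
{B, C}⁺ = {A, B, C, D, E, F} — all of the relation — so {B, C} is a candidate key.
{C, F}⁺ = {A, B, C, D, E, F} — all of the relation — so {C, F} is a candidate key.
These are minimal and exhaustive — every other superkey contains one of them.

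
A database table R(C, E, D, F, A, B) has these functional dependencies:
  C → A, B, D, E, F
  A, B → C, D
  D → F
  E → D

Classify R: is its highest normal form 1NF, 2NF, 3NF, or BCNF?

Candidate keys: {A, B}, {C}. Prime attributes: {A, B, C}.
D → F breaks BCNF: {D}⁺ = {D, F}, so {D} is not a superkey.
D → F has non-prime {F} on the right and a non-superkey on the left, so 3NF fails.
Checking every proper subset of each key, none determines a non-prime attribute — 2NF is satisfied.

2NF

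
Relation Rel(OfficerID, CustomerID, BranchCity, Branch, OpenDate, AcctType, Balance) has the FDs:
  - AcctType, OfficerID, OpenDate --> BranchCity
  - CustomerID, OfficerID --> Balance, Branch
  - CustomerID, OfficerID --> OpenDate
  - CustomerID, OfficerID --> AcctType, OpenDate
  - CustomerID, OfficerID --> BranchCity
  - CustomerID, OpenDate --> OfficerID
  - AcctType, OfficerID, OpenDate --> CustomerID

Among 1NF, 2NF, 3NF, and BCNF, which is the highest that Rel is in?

BCNF

Candidate keys: {AcctType, OfficerID, OpenDate}, {CustomerID, OfficerID}, {CustomerID, OpenDate}. Prime attributes: {AcctType, CustomerID, OfficerID, OpenDate}.
Every FD has a superkey on the left, so the relation is in BCNF.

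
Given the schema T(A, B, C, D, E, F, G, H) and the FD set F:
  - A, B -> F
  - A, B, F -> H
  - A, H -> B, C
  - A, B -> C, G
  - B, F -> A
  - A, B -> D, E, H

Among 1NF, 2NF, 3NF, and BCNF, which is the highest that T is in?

Candidate keys: {A, B}, {A, H}, {B, F}. Prime attributes: {A, B, F, H}.
Every FD has a superkey on the left, so the relation is in BCNF.

BCNF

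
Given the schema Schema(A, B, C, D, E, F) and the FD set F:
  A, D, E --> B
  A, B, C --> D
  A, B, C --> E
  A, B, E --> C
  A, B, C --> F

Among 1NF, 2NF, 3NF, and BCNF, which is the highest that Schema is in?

Candidate keys: {A, B, C}, {A, B, E}, {A, D, E}. Prime attributes: {A, B, C, D, E}.
Every FD has a superkey on the left, so the relation is in BCNF.

BCNF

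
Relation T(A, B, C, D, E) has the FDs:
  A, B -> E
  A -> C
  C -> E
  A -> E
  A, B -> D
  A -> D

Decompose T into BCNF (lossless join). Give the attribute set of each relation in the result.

{A, B}; {A, C, D}; {C, E}

Candidate key of the original relation: {A, B}.
Within {A, B, C, D, E}: {A}⁺ ∩ {A, B, C, D, E} = {A, C, D, E}, not the whole set, so A -> C, D, E violates BCNF; decompose into {A, C, D, E} and {A, B}.
Within {A, C, D, E}: {C}⁺ ∩ {A, C, D, E} = {C, E}, not the whole set, so C -> E violates BCNF; decompose into {C, E} and {A, C, D}.
{C, E} is in BCNF.
{A, C, D} is in BCNF.
{A, B} is in BCNF.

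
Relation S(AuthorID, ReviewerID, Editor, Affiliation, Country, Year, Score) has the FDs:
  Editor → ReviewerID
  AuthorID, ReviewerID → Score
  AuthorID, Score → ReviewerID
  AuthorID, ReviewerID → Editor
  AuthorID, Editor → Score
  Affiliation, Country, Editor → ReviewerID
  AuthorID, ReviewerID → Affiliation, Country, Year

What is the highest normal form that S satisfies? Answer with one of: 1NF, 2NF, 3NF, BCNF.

Candidate keys: {AuthorID, Editor}, {AuthorID, ReviewerID}, {AuthorID, Score}. Prime attributes: {AuthorID, Editor, ReviewerID, Score}.
For Editor → ReviewerID we have {Editor}⁺ = {Editor, ReviewerID}; {Editor} is not a superkey, so BCNF fails.
But every attribute on its right side ({ReviewerID}) is prime, and the same holds for every other non-superkey FD, so 3NF still holds.

3NF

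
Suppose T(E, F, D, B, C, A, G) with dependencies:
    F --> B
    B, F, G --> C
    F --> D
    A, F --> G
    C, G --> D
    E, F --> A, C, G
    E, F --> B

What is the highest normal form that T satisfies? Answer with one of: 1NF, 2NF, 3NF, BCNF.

Candidate key: {E, F}. Prime attributes: {E, F}.
F --> B: {F}⁺ = {B, D, F}, which is not all of the attributes, so the left side is not a superkey — BCNF is violated.
Because {B} is non-prime and the left side of F --> B is not a superkey, the relation is not in 3NF.
{F} is a proper subset of the key {E, F}, and {F}⁺ contains the non-prime attributes {B, D} — a partial dependency, so 2NF is violated.

1NF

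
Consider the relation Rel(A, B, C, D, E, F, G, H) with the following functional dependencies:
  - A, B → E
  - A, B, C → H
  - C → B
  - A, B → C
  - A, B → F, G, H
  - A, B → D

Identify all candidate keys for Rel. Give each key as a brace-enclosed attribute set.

{A, B}, {A, C}

{A} never appears on the right of any FD, so every key must include it.
Closure of {A, B} is {A, B, C, D, E, F, G, H}, the whole schema; {A, B} is a candidate key.
Closure of {A, C} is {A, B, C, D, E, F, G, H}, the whole schema; {A, C} is a candidate key.
Any other superkey properly contains one of these, so there are no further candidate keys.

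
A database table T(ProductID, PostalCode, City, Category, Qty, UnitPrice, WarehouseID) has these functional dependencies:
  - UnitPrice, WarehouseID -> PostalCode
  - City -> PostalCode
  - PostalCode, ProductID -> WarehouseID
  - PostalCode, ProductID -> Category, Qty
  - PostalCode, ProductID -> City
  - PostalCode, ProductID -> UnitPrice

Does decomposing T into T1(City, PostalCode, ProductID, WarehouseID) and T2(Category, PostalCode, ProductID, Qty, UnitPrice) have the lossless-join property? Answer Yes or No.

Common attributes: {PostalCode, ProductID}; their closure is {Category, City, PostalCode, ProductID, Qty, UnitPrice, WarehouseID}.
This includes all of T1, so the common attributes are a superkey of T1 — the join is lossless.

Yes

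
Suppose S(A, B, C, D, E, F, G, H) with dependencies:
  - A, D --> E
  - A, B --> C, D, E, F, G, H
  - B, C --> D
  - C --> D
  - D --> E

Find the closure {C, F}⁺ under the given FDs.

{C, D, E, F}

Start with {C, F}.
C --> D applies; add {D} → now {C, D, F}.
D --> E applies; add {E} → now {C, D, E, F}.
No further FD applies.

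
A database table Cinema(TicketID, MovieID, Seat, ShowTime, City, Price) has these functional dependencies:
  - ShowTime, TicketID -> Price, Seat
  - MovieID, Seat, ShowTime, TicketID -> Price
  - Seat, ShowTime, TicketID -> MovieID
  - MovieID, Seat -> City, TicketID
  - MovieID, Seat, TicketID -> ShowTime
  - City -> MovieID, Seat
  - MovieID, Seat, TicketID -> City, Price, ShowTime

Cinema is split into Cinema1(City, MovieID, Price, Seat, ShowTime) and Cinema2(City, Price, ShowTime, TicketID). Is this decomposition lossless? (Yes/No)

The shared attributes are {City, Price, ShowTime} and {City, Price, ShowTime}⁺ = {City, MovieID, Price, Seat, ShowTime, TicketID}.
Cinema1 is contained in that closure, so Cinema1 ∩ Cinema2 -> Cinema1 holds and the join is lossless.

Yes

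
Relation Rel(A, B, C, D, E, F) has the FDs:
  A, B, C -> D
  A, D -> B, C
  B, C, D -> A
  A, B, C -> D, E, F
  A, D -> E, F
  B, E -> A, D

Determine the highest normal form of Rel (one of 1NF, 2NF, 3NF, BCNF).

BCNF

Candidate keys: {A, B, C}, {A, D}, {B, C, D}, {B, E}. Prime attributes: {A, B, C, D, E}.
The left-hand side of every FD is a superkey, so BCNF is satisfied.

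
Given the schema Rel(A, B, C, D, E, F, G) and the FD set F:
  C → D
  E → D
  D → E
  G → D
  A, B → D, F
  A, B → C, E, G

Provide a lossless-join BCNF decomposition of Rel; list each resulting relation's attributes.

Candidate key of the original relation: {A, B}.
{A, B, C, D, E, F, G}: {C} determines {C, D, E} here but is not a superkey — split on C → D, E, giving {C, D, E} and {A, B, C, F, G}.
{C, D, E}: {E} determines {D, E} here but is not a superkey — split on E → D, giving {D, E} and {C, E}.
{D, E}: every determinant is a superkey — BCNF.
{C, E}: every determinant is a superkey — BCNF.
{A, B, C, F, G}: every determinant is a superkey — BCNF.

{A, B, C, F, G}; {C, E}; {D, E}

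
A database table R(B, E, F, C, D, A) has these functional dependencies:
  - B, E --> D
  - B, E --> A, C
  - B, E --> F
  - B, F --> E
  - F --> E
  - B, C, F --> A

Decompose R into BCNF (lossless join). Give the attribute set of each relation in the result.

Candidate keys of the original relation: {B, E}, {B, F}.
{A, B, C, D, E, F}: {F} determines {E, F} here but is not a superkey — split on F --> E, giving {E, F} and {A, B, C, D, F}.
{E, F}: every determinant is a superkey — BCNF.
{A, B, C, D, F}: every determinant is a superkey — BCNF.

{A, B, C, D, F}; {E, F}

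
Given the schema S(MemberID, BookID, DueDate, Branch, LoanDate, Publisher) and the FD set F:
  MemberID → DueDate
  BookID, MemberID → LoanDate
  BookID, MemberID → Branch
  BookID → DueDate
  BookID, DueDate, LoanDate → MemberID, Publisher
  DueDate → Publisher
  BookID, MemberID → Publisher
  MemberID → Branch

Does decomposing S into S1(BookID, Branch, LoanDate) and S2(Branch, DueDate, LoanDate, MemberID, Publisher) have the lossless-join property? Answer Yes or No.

No

The shared attributes are {Branch, LoanDate} and {Branch, LoanDate}⁺ = {Branch, LoanDate}.
Neither S1 nor S2 is contained in that closure, so the decomposition is lossy.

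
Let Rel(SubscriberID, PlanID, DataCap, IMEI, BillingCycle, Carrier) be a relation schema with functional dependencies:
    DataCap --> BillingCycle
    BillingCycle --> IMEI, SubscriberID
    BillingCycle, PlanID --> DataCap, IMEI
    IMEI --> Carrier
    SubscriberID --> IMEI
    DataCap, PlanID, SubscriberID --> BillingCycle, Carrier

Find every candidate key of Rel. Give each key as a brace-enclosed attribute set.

Attributes never on any right-hand side: {PlanID} — every candidate key must contain it.
{BillingCycle, PlanID} is a candidate key since {BillingCycle, PlanID}⁺ = {BillingCycle, Carrier, DataCap, IMEI, PlanID, SubscriberID} covers every attribute.
{DataCap, PlanID} is a candidate key since {DataCap, PlanID}⁺ = {BillingCycle, Carrier, DataCap, IMEI, PlanID, SubscriberID} covers every attribute.
No proper subset of any of these is a key, and no other minimal superkey exists.

{BillingCycle, PlanID}, {DataCap, PlanID}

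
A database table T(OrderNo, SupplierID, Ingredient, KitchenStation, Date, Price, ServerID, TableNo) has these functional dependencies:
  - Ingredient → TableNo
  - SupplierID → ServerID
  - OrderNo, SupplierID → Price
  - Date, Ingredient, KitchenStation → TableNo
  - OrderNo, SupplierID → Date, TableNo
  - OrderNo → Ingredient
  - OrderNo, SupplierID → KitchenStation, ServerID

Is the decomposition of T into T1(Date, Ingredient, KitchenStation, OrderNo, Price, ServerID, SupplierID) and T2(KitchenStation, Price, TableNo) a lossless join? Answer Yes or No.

No

T1 ∩ T2 = {KitchenStation, Price}; its closure under F is {KitchenStation, Price}.
The closure covers neither T1 nor T2 entirely; the join is not lossless.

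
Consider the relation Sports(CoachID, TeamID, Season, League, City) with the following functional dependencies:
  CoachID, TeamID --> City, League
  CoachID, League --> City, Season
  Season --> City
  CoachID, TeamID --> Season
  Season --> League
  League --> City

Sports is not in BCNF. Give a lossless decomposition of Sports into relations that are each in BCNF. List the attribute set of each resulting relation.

Candidate key of the original relation: {CoachID, TeamID}.
Within {City, CoachID, League, Season, TeamID}: {CoachID, League}⁺ ∩ {City, CoachID, League, Season, TeamID} = {City, CoachID, League, Season}, not the whole set, so CoachID, League --> City, Season violates BCNF; decompose into {City, CoachID, League, Season} and {CoachID, League, TeamID}.
Within {City, CoachID, League, Season}: {Season}⁺ ∩ {City, CoachID, League, Season} = {City, League, Season}, not the whole set, so Season --> City, League violates BCNF; decompose into {City, League, Season} and {CoachID, Season}.
Within {City, League, Season}: {League}⁺ ∩ {City, League, Season} = {City, League}, not the whole set, so League --> City violates BCNF; decompose into {City, League} and {League, Season}.
{City, League} has no BCNF violation.
{League, Season} has no BCNF violation.
{CoachID, Season} has no BCNF violation.
{CoachID, League, TeamID} has no BCNF violation.

{City, League}; {CoachID, League, TeamID}; {CoachID, Season}; {League, Season}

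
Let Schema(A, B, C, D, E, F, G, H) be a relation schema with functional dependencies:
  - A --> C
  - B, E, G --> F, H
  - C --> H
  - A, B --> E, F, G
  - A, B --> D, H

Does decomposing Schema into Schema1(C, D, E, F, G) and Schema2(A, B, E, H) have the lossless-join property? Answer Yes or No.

No

Common attributes: {E}; their closure is {E}.
The closure covers neither Schema1 nor Schema2 entirely; the join is not lossless.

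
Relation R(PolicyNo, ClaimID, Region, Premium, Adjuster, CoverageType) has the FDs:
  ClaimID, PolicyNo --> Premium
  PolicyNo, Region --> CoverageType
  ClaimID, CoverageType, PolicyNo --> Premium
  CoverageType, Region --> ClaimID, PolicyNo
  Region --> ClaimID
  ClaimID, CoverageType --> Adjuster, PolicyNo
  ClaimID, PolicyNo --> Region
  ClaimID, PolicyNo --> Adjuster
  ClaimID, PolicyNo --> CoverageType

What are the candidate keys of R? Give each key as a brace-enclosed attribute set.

{ClaimID, CoverageType}, {ClaimID, PolicyNo}, {CoverageType, Region}, {PolicyNo, Region}

Closure of {ClaimID, CoverageType} is {Adjuster, ClaimID, CoverageType, PolicyNo, Premium, Region}, the whole schema; {ClaimID, CoverageType} is a candidate key.
Closure of {ClaimID, PolicyNo} is {Adjuster, ClaimID, CoverageType, PolicyNo, Premium, Region}, the whole schema; {ClaimID, PolicyNo} is a candidate key.
Closure of {CoverageType, Region} is {Adjuster, ClaimID, CoverageType, PolicyNo, Premium, Region}, the whole schema; {CoverageType, Region} is a candidate key.
Closure of {PolicyNo, Region} is {Adjuster, ClaimID, CoverageType, PolicyNo, Premium, Region}, the whole schema; {PolicyNo, Region} is a candidate key.
These are minimal and exhaustive — every other superkey contains one of them.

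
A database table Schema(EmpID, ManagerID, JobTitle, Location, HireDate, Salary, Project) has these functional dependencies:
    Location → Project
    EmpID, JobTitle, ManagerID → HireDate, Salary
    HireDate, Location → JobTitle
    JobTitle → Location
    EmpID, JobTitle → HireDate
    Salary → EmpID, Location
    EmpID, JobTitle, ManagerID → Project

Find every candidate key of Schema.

Attributes never on any right-hand side: {ManagerID} — every candidate key must contain it.
{EmpID, JobTitle, ManagerID}⁺ = {EmpID, HireDate, JobTitle, Location, ManagerID, Project, Salary}, which is every attribute, so {EmpID, JobTitle, ManagerID} is a candidate key.
{HireDate, ManagerID, Salary}⁺ = {EmpID, HireDate, JobTitle, Location, ManagerID, Project, Salary}, which is every attribute, so {HireDate, ManagerID, Salary} is a candidate key.
{JobTitle, ManagerID, Salary}⁺ = {EmpID, HireDate, JobTitle, Location, ManagerID, Project, Salary}, which is every attribute, so {JobTitle, ManagerID, Salary} is a candidate key.
{EmpID, HireDate, Location, ManagerID}⁺ = {EmpID, HireDate, JobTitle, Location, ManagerID, Project, Salary}, which is every attribute, so {EmpID, HireDate, Location, ManagerID} is a candidate key.
No proper subset of any of these is a key, and no other minimal superkey exists.

{EmpID, HireDate, Location, ManagerID}, {EmpID, JobTitle, ManagerID}, {HireDate, ManagerID, Salary}, {JobTitle, ManagerID, Salary}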